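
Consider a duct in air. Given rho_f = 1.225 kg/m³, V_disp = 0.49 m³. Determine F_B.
Formula: F_B = \rho_f g V_{disp}
F_B = 1.225·9.81·0.49 = 5.888 N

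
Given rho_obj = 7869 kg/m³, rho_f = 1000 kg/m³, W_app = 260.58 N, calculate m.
Formula: W_{app} = mg\left(1 - \frac{\rho_f}{\rho_{obj}}\right)
Substituting knowns: 260.58 = m·9.81·(1 − 1000/7869)
Solving for m: m = 260.58/(9.81·(1 − 1000/7869)) = 30.43 kg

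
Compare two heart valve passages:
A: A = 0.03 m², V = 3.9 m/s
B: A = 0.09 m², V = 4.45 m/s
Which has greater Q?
Q(A) = 117 L/s, Q(B) = 400.5 L/s. Answer: B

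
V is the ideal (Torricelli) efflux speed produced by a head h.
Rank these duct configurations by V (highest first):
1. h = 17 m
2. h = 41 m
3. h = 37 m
Case 1: V = 18.26 m/s
Case 2: V = 28.36 m/s
Case 3: V = 26.94 m/s
Ranking (highest first): 2, 3, 1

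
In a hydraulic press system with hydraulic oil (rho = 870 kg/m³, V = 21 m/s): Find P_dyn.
Formula: P_{dyn} = \frac{1}{2} \rho V^2
P_dyn = 0.5·870·21²/1000 = 191.8 kPa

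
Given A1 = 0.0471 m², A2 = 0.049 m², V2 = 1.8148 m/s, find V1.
Formula: V_2 = \frac{A_1 V_1}{A_2}
Substituting knowns: 1.8148 = 0.0471·V1/0.049
Solving for V1: V1 = 1.8148·0.049/0.0471 = 1.888 m/s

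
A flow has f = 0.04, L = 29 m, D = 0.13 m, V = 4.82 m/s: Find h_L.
Formula: h_L = f \frac{L}{D} \frac{V^2}{2g}
h_L = 0.04·(29/0.13)·4.82²/(2·9.81) = 10.57 m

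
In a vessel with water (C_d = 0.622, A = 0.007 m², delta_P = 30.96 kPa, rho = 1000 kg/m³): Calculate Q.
Formula: Q = C_d A \sqrt{\frac{2 \Delta P}{\rho}}
Q = 0.622·0.007·√(2·(30.96·1000)/1000)·1000 = 34.26 L/s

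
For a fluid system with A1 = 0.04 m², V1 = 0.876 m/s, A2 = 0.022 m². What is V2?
Formula: V_2 = \frac{A_1 V_1}{A_2}
V2 = 0.04·0.876/0.022 = 1.593 m/s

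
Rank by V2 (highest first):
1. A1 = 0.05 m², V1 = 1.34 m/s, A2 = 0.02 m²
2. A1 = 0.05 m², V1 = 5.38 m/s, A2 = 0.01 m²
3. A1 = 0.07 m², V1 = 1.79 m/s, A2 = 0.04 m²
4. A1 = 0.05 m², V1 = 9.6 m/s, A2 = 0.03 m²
Case 1: V2 = 3.35 m/s
Case 2: V2 = 26.9 m/s
Case 3: V2 = 3.133 m/s
Case 4: V2 = 16 m/s
Ranking (highest first): 2, 4, 1, 3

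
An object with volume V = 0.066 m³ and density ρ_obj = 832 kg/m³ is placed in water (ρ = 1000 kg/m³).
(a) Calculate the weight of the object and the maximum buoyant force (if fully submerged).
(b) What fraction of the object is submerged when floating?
(a) W=rho_obj*g*V=832*9.81*0.066=538.7 N; F_B(max)=rho*g*V=1000*9.81*0.066=647.5 N
(b) Floating fraction=rho_obj/rho=832/1000=0.832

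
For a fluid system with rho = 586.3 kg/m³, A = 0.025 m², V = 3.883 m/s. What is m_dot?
Formula: \dot{m} = \rho A V
m_dot = 586.3·0.025·3.883 = 56.92 kg/s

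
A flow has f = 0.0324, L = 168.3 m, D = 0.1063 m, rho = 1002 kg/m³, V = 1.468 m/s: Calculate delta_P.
Formula: \Delta P = f \frac{L}{D} \frac{\rho V^2}{2}
delta_P = 0.0324·(168.3/0.1063)·0.5·1002·1.468²/1000 = 55.38 kPa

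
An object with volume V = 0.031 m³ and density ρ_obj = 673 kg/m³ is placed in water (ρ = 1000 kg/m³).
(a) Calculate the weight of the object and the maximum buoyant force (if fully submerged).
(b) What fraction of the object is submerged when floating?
(a) W=rho_obj*g*V=673*9.81*0.031=204.7 N; F_B(max)=rho*g*V=1000*9.81*0.031=304.1 N
(b) Floating fraction=rho_obj/rho=673/1000=0.673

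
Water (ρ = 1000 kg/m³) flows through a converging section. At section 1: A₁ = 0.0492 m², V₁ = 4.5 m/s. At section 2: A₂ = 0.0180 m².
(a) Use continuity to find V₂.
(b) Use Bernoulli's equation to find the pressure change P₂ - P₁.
(a) Continuity: A₁V₁=A₂V₂ -> V₂=A₁V₁/A₂=0.0492*4.5/0.0180=12.30 m/s
(b) Bernoulli: P₂-P₁=0.5*rho*(V₁^2-V₂^2)/1000=0.5*1000*(4.5^2-12.30^2)/1000=-65.52 kPa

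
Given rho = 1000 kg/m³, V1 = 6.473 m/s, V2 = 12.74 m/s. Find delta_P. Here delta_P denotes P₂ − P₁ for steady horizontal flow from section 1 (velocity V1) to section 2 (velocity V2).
Formula: \Delta P = \frac{1}{2} \rho (V_1^2 - V_2^2)
delta_P = 0.5·1000·(6.473² − 12.74²)/1000 = -60.2 kPa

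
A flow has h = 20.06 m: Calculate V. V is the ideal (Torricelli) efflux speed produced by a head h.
Formula: V = \sqrt{2 g h}
V = √(2·9.81·20.06) = 19.84 m/s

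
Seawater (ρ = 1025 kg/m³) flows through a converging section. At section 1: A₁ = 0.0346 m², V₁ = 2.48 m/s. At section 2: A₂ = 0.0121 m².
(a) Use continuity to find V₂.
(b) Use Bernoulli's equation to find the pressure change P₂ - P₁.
(a) Continuity: A₁V₁=A₂V₂ -> V₂=A₁V₁/A₂=0.0346*2.48/0.0121=7.09 m/s
(b) Bernoulli: P₂-P₁=0.5*rho*(V₁^2-V₂^2)/1000=0.5*1025*(2.48^2-7.09^2)/1000=-22.61 kPa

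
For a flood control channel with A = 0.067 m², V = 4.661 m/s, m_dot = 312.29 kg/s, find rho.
Formula: \dot{m} = \rho A V
Substituting knowns: 312.29 = rho·0.067·4.661
Solving for rho: rho = 312.29/(0.067·4.661) = 1000 kg/m³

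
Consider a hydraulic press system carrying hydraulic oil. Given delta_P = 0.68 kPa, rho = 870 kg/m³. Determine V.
Formula: V = \sqrt{\frac{2 \Delta P}{\rho}}
V = √(2·(0.68·1000)/870) = 1.25 m/s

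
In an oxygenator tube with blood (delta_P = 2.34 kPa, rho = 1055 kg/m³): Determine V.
Formula: V = \sqrt{\frac{2 \Delta P}{\rho}}
V = √(2·(2.34·1000)/1055) = 2.106 m/s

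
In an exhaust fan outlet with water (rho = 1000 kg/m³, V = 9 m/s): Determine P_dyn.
Formula: P_{dyn} = \frac{1}{2} \rho V^2
P_dyn = 0.5·1000·9²/1000 = 40.5 kPa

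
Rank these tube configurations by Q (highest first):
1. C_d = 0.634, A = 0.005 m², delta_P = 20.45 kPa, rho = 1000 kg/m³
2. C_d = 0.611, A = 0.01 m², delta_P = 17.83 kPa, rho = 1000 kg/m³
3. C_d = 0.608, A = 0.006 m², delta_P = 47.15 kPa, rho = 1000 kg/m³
Case 1: Q = 20.27 L/s
Case 2: Q = 36.49 L/s
Case 3: Q = 35.43 L/s
Ranking (highest first): 2, 3, 1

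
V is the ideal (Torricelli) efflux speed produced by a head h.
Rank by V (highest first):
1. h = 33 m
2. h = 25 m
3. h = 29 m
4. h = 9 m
Case 1: V = 25.45 m/s
Case 2: V = 22.15 m/s
Case 3: V = 23.85 m/s
Case 4: V = 13.29 m/s
Ranking (highest first): 1, 3, 2, 4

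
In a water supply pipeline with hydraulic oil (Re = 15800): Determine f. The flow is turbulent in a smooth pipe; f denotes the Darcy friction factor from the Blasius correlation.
Formula: f = \frac{0.316}{Re^{0.25}}
f = 0.316/15800^0.25 = 0.02819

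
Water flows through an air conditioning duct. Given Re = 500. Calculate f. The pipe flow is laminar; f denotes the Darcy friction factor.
Formula: f = \frac{64}{Re}
f = 64/500 = 0.128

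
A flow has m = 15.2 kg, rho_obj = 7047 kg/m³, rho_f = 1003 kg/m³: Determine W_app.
Formula: W_{app} = mg\left(1 - \frac{\rho_f}{\rho_{obj}}\right)
W_app = 15.2·9.81·(1 − 1003/7047) = 127.9 N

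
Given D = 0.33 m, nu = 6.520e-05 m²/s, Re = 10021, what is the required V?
Formula: Re = \frac{V D}{\nu}
Substituting knowns: 10021 = V·0.33/6.520e-05
Solving for V: V = 10021·6.520e-05/0.33 = 1.98 m/s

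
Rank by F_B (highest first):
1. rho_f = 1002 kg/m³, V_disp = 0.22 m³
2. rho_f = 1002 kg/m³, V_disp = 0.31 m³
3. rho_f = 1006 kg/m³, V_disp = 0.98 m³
Case 1: F_B = 2163 N
Case 2: F_B = 3047 N
Case 3: F_B = 9671 N
Ranking (highest first): 3, 2, 1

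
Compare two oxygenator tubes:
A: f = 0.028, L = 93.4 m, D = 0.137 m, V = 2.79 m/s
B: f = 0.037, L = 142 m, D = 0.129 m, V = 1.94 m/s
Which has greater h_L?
h_L(A) = 7.573 m, h_L(B) = 7.813 m. Answer: B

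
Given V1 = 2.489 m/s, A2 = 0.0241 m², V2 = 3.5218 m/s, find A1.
Formula: V_2 = \frac{A_1 V_1}{A_2}
Substituting knowns: 3.5218 = A1·2.489/0.0241
Solving for A1: A1 = 3.5218·0.0241/2.489 = 0.0341 m²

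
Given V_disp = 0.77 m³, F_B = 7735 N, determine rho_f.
Formula: F_B = \rho_f g V_{disp}
Substituting knowns: 7735 = rho_f·9.81·0.77
Solving for rho_f: rho_f = 7735/(9.81·0.77) = 1024 kg/m³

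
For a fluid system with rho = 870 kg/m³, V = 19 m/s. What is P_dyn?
Formula: P_{dyn} = \frac{1}{2} \rho V^2
P_dyn = 0.5·870·19²/1000 = 157 kPa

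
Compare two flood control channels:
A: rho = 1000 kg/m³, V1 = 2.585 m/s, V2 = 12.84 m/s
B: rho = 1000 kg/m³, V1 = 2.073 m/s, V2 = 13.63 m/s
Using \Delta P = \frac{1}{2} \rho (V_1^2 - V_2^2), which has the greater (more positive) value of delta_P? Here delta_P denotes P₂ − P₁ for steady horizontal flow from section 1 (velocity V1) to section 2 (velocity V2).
delta_P(A) = -79.09 kPa, delta_P(B) = -90.74 kPa. Answer: A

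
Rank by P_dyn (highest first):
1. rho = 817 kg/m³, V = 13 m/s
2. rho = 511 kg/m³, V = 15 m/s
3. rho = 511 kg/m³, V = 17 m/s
Case 1: P_dyn = 69.04 kPa
Case 2: P_dyn = 57.49 kPa
Case 3: P_dyn = 73.84 kPa
Ranking (highest first): 3, 1, 2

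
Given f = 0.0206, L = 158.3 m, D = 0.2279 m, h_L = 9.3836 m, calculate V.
Formula: h_L = f \frac{L}{D} \frac{V^2}{2g}
Substituting knowns: 9.3836 = 0.0206·(158.3/0.2279)·V²/(2·9.81)
Solving for V: V = √(9.3836·2·9.81/(0.0206·(158.3/0.2279))) = 3.587 m/s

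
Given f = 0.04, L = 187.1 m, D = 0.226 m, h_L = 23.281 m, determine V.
Formula: h_L = f \frac{L}{D} \frac{V^2}{2g}
Substituting knowns: 23.281 = 0.04·(187.1/0.226)·V²/(2·9.81)
Solving for V: V = √(23.281·2·9.81/(0.04·(187.1/0.226))) = 3.714 m/s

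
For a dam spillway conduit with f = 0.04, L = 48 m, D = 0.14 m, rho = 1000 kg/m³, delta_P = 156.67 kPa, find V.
Formula: \Delta P = f \frac{L}{D} \frac{\rho V^2}{2}
Substituting knowns: 156.67 = 0.04·(48/0.14)·0.5·1000·V²/1000
Solving for V: V = √((156.67·1000)/(0.04·(48/0.14)·0.5·1000)) = 4.78 m/s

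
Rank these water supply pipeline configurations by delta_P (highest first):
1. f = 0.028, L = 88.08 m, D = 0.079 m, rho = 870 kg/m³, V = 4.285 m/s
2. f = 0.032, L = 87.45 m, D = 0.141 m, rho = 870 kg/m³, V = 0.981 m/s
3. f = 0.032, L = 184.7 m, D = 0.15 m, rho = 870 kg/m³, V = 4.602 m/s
Case 1: delta_P = 249.3 kPa
Case 2: delta_P = 8.308 kPa
Case 3: delta_P = 363 kPa
Ranking (highest first): 3, 1, 2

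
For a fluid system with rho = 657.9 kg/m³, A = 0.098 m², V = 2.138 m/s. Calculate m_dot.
Formula: \dot{m} = \rho A V
m_dot = 657.9·0.098·2.138 = 137.8 kg/s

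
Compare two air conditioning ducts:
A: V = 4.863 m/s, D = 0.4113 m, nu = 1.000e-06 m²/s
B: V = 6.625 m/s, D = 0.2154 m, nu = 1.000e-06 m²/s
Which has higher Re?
Re(A) = 2.000e+06, Re(B) = 1.427e+06. Answer: A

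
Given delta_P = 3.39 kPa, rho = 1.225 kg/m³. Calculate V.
Formula: V = \sqrt{\frac{2 \Delta P}{\rho}}
V = √(2·(3.39·1000)/1.225) = 74.4 m/s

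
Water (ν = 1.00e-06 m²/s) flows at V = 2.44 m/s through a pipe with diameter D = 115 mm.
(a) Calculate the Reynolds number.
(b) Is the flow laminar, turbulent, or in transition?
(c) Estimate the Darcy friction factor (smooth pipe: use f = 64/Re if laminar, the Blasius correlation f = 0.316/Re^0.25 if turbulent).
(a) Re = V·D/ν = 2.44·0.115/1.00e-06 = 280600
(b) Flow regime: turbulent (Re > 4000)
(c) Friction factor: f = 0.316/Re^0.25 = 0.316/280600^0.25 = 0.01373 (Blasius is strictly valid for Re ≲ 1e5; used here as the smooth-pipe estimate the problem specifies)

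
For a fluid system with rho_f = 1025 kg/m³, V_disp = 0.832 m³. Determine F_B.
Formula: F_B = \rho_f g V_{disp}
F_B = 1025·9.81·0.832 = 8366 N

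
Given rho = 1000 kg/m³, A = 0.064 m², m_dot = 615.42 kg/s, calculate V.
Formula: \dot{m} = \rho A V
Substituting knowns: 615.42 = 1000·0.064·V
Solving for V: V = 615.42/(1000·0.064) = 9.616 m/s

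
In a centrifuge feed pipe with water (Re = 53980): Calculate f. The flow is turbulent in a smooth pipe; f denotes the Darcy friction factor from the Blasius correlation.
Formula: f = \frac{0.316}{Re^{0.25}}
f = 0.316/53980^0.25 = 0.02073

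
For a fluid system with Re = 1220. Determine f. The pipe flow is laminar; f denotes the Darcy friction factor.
Formula: f = \frac{64}{Re}
f = 64/1220 = 0.05246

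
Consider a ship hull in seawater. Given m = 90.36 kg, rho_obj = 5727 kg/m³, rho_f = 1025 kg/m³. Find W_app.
Formula: W_{app} = mg\left(1 - \frac{\rho_f}{\rho_{obj}}\right)
W_app = 90.36·9.81·(1 − 1025/5727) = 727.8 N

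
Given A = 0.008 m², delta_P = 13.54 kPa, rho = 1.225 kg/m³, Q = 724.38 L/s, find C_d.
Formula: Q = C_d A \sqrt{\frac{2 \Delta P}{\rho}}
Substituting knowns: 724.38 = C_d·0.008·√(2·(13.54·1000)/1.225)·1000
Solving for C_d: C_d = (724.38/1000)/(0.008·√(2·(13.54·1000)/1.225)) = 0.609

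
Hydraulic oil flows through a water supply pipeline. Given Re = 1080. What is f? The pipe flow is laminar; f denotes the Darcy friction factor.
Formula: f = \frac{64}{Re}
f = 64/1080 = 0.05926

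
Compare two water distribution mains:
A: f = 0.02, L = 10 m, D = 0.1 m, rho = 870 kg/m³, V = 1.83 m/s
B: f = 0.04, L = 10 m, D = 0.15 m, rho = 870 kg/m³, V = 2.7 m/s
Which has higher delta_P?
delta_P(A) = 2.914 kPa, delta_P(B) = 8.456 kPa. Answer: B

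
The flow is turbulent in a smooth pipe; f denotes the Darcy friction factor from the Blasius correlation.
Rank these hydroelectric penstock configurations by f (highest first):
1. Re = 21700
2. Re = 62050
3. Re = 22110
Case 1: f = 0.02604
Case 2: f = 0.02002
Case 3: f = 0.02591
Ranking (highest first): 1, 3, 2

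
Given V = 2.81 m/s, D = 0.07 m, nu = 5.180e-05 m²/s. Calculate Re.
Formula: Re = \frac{V D}{\nu}
Re = 2.81·0.07/5.180e-05 = 3797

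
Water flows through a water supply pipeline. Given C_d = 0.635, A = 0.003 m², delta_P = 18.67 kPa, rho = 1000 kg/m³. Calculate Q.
Formula: Q = C_d A \sqrt{\frac{2 \Delta P}{\rho}}
Q = 0.635·0.003·√(2·(18.67·1000)/1000)·1000 = 11.64 L/s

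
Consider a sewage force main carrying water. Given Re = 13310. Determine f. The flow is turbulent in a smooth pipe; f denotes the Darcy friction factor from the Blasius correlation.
Formula: f = \frac{0.316}{Re^{0.25}}
f = 0.316/13310^0.25 = 0.02942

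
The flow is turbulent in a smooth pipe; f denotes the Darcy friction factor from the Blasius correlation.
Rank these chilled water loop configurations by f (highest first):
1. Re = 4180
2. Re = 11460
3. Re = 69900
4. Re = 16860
Case 1: f = 0.0393
Case 2: f = 0.03054
Case 3: f = 0.01943
Case 4: f = 0.02773
Ranking (highest first): 1, 2, 4, 3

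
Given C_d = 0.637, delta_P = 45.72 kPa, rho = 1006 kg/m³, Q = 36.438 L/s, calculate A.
Formula: Q = C_d A \sqrt{\frac{2 \Delta P}{\rho}}
Substituting knowns: 36.438 = 0.637·A·√(2·(45.72·1000)/1006)·1000
Solving for A: A = (36.438/1000)/(0.637·√(2·(45.72·1000)/1006)) = 0.006 m²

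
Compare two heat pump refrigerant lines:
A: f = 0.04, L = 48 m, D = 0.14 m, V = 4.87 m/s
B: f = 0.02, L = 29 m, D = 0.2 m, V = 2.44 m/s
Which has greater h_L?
h_L(A) = 16.58 m, h_L(B) = 0.88 m. Answer: A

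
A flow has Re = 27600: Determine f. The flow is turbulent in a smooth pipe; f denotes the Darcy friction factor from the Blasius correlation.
Formula: f = \frac{0.316}{Re^{0.25}}
f = 0.316/27600^0.25 = 0.02452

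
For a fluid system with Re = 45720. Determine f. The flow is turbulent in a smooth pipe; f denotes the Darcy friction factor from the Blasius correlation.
Formula: f = \frac{0.316}{Re^{0.25}}
f = 0.316/45720^0.25 = 0.02161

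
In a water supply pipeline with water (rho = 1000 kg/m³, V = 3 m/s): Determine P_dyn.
Formula: P_{dyn} = \frac{1}{2} \rho V^2
P_dyn = 0.5·1000·3²/1000 = 4.5 kPa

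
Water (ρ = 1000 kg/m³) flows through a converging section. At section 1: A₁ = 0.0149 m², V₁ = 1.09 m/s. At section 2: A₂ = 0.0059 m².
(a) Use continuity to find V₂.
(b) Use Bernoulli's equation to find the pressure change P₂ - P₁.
(a) Continuity: A₁V₁=A₂V₂ -> V₂=A₁V₁/A₂=0.0149*1.09/0.0059=2.75 m/s
(b) Bernoulli: P₂-P₁=0.5*rho*(V₁^2-V₂^2)/1000=0.5*1000*(1.09^2-2.75^2)/1000=-3.187 kPa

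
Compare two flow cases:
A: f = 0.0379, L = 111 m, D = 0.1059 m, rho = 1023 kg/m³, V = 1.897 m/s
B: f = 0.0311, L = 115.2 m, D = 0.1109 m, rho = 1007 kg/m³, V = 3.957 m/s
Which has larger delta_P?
delta_P(A) = 73.12 kPa, delta_P(B) = 254.7 kPa. Answer: B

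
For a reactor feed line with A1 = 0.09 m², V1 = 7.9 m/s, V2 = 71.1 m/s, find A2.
Formula: V_2 = \frac{A_1 V_1}{A_2}
Substituting knowns: 71.1 = 0.09·7.9/A2
Solving for A2: A2 = 0.09·7.9/71.1 = 0.01 m²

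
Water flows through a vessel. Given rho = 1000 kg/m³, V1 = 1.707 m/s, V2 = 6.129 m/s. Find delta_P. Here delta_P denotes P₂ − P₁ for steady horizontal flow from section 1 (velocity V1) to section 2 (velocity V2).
Formula: \Delta P = \frac{1}{2} \rho (V_1^2 - V_2^2)
delta_P = 0.5·1000·(1.707² − 6.129²)/1000 = -17.33 kPa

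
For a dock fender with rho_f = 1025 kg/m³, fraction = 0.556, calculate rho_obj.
Formula: f_{sub} = \frac{\rho_{obj}}{\rho_f}
Substituting knowns: 0.556 = rho_obj/1025
Solving for rho_obj: rho_obj = 0.556·1025 = 569.9 kg/m³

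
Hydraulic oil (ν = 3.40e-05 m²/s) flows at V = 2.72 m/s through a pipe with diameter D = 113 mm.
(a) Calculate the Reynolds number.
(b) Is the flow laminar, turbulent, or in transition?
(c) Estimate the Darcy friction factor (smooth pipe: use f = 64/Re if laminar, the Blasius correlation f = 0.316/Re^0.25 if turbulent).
(a) Re = V·D/ν = 2.72·0.113/3.40e-05 = 9040
(b) Flow regime: turbulent (Re > 4000)
(c) Friction factor: f = 0.316/Re^0.25 = 0.316/9040^0.25 = 0.03241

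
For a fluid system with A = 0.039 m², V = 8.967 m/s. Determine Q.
Formula: Q = A V
Q = 0.039·8.967·1000 = 349.7 L/s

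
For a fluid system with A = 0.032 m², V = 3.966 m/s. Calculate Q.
Formula: Q = A V
Q = 0.032·3.966·1000 = 126.9 L/s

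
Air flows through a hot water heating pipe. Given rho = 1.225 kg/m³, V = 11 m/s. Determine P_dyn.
Formula: P_{dyn} = \frac{1}{2} \rho V^2
P_dyn = 0.5·1.225·11²/1000 = 0.07411 kPa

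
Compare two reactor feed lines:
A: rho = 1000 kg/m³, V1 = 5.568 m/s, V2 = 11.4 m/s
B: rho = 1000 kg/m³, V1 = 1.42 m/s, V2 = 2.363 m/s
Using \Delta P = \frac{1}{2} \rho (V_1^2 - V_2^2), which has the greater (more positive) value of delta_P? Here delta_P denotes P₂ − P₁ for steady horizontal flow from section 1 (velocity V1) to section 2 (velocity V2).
delta_P(A) = -49.48 kPa, delta_P(B) = -1.784 kPa. Answer: B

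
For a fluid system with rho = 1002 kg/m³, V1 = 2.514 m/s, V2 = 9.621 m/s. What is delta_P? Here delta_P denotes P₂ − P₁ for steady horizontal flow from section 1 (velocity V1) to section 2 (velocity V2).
Formula: \Delta P = \frac{1}{2} \rho (V_1^2 - V_2^2)
delta_P = 0.5·1002·(2.514² − 9.621²)/1000 = -43.21 kPa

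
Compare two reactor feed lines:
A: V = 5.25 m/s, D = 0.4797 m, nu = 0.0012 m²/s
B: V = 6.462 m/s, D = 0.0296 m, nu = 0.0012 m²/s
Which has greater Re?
Re(A) = 2099, Re(B) = 159.4. Answer: A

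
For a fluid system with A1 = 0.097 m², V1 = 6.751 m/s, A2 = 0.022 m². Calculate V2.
Formula: V_2 = \frac{A_1 V_1}{A_2}
V2 = 0.097·6.751/0.022 = 29.77 m/s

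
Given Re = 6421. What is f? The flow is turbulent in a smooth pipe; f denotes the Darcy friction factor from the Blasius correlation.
Formula: f = \frac{0.316}{Re^{0.25}}
f = 0.316/6421^0.25 = 0.0353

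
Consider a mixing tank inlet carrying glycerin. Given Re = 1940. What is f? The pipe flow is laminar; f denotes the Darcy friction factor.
Formula: f = \frac{64}{Re}
f = 64/1940 = 0.03299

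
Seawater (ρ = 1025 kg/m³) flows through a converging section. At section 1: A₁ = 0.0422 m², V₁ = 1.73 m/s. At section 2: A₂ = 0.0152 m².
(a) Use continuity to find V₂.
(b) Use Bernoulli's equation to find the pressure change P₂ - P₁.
(a) Continuity: A₁V₁=A₂V₂ -> V₂=A₁V₁/A₂=0.0422*1.73/0.0152=4.80 m/s
(b) Bernoulli: P₂-P₁=0.5*rho*(V₁^2-V₂^2)/1000=0.5*1025*(1.73^2-4.80^2)/1000=-10.27 kPa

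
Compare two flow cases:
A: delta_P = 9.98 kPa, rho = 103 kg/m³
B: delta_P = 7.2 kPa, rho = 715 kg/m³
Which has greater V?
V(A) = 13.92 m/s, V(B) = 4.488 m/s. Answer: A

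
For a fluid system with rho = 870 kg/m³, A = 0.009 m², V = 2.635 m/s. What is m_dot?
Formula: \dot{m} = \rho A V
m_dot = 870·0.009·2.635 = 20.63 kg/s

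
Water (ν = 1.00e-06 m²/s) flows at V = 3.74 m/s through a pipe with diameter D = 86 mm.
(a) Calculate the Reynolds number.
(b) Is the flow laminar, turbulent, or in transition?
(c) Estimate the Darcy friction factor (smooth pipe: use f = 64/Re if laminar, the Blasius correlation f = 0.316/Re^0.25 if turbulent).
(a) Re = V·D/ν = 3.74·0.086/1.00e-06 = 321640
(b) Flow regime: turbulent (Re > 4000)
(c) Friction factor: f = 0.316/Re^0.25 = 0.316/321640^0.25 = 0.01327 (Blasius is strictly valid for Re ≲ 1e5; used here as the smooth-pipe estimate the problem specifies)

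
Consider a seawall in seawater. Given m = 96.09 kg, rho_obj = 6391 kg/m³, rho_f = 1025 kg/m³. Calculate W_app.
Formula: W_{app} = mg\left(1 - \frac{\rho_f}{\rho_{obj}}\right)
W_app = 96.09·9.81·(1 − 1025/6391) = 791.5 N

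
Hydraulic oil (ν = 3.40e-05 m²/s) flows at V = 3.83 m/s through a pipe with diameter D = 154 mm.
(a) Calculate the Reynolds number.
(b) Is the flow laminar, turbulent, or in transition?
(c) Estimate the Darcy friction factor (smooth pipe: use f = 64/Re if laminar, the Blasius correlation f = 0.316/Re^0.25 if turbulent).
(a) Re = V·D/ν = 3.83·0.154/3.40e-05 = 17348
(b) Flow regime: turbulent (Re > 4000)
(c) Friction factor: f = 0.316/Re^0.25 = 0.316/17348^0.25 = 0.02753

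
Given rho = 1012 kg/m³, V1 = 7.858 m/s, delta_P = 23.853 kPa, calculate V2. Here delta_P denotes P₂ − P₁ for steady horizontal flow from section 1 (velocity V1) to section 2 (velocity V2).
Formula: \Delta P = \frac{1}{2} \rho (V_1^2 - V_2^2)
Substituting knowns: 23.853 = 0.5·1012·(7.858² − V2²)/1000
Solving for V2: V2 = √(7.858² − 2·(23.853·1000)/1012) = 3.822 m/s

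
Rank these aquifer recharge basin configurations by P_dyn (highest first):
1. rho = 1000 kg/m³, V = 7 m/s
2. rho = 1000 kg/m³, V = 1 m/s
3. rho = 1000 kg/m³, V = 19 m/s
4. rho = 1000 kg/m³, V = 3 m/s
Case 1: P_dyn = 24.5 kPa
Case 2: P_dyn = 0.5 kPa
Case 3: P_dyn = 180.5 kPa
Case 4: P_dyn = 4.5 kPa
Ranking (highest first): 3, 1, 4, 2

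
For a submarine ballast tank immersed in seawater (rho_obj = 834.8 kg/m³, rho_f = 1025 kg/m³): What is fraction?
Formula: f_{sub} = \frac{\rho_{obj}}{\rho_f}
fraction = 834.8/1025 = 0.8144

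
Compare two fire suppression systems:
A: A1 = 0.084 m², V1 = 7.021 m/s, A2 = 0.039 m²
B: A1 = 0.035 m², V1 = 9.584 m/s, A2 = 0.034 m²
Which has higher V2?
V2(A) = 15.12 m/s, V2(B) = 9.866 m/s. Answer: A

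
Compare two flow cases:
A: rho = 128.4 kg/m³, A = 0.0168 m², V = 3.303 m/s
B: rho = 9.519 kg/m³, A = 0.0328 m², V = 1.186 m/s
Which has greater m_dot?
m_dot(A) = 7.125 kg/s, m_dot(B) = 0.3703 kg/s. Answer: A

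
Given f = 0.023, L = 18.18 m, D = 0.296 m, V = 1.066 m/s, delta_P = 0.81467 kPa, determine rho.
Formula: \Delta P = f \frac{L}{D} \frac{\rho V^2}{2}
Substituting knowns: 0.81467 = 0.023·(18.18/0.296)·0.5·rho·1.066²/1000
Solving for rho: rho = (0.81467·1000)/(0.023·(18.18/0.296)·0.5·1.066²) = 1015 kg/m³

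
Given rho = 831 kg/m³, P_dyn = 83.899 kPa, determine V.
Formula: P_{dyn} = \frac{1}{2} \rho V^2
Substituting knowns: 83.899 = 0.5·831·V²/1000
Solving for V: V = √(2·(83.899·1000)/831) = 14.21 m/s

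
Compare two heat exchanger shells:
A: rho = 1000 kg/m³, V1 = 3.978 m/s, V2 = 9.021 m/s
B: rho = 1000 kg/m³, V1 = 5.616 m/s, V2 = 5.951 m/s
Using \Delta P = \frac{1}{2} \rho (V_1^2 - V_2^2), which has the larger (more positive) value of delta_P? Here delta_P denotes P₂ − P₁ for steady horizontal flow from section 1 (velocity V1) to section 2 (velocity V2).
delta_P(A) = -32.78 kPa, delta_P(B) = -1.937 kPa. Answer: B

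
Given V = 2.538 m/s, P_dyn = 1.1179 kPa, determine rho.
Formula: P_{dyn} = \frac{1}{2} \rho V^2
Substituting knowns: 1.1179 = 0.5·rho·2.538²/1000
Solving for rho: rho = 2·(1.1179·1000)/2.538² = 347.1 kg/m³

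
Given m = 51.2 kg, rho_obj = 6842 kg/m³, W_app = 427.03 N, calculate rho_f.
Formula: W_{app} = mg\left(1 - \frac{\rho_f}{\rho_{obj}}\right)
Substituting knowns: 427.03 = 51.2·9.81·(1 − rho_f/6842)
Solving for rho_f: rho_f = 6842·(1 − 427.03/(51.2·9.81)) = 1025 kg/m³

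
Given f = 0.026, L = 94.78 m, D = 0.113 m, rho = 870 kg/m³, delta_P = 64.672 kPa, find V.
Formula: \Delta P = f \frac{L}{D} \frac{\rho V^2}{2}
Substituting knowns: 64.672 = 0.026·(94.78/0.113)·0.5·870·V²/1000
Solving for V: V = √((64.672·1000)/(0.026·(94.78/0.113)·0.5·870)) = 2.611 m/s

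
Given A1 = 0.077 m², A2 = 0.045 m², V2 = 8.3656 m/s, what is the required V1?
Formula: V_2 = \frac{A_1 V_1}{A_2}
Substituting knowns: 8.3656 = 0.077·V1/0.045
Solving for V1: V1 = 8.3656·0.045/0.077 = 4.889 m/s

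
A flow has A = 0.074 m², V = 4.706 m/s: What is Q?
Formula: Q = A V
Q = 0.074·4.706·1000 = 348.2 L/s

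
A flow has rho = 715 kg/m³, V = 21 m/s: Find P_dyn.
Formula: P_{dyn} = \frac{1}{2} \rho V^2
P_dyn = 0.5·715·21²/1000 = 157.7 kPa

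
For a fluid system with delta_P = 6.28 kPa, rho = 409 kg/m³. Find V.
Formula: V = \sqrt{\frac{2 \Delta P}{\rho}}
V = √(2·(6.28·1000)/409) = 5.542 m/s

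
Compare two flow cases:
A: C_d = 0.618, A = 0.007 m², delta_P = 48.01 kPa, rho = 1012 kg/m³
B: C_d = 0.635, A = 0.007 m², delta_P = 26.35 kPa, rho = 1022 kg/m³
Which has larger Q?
Q(A) = 42.14 L/s, Q(B) = 31.92 L/s. Answer: A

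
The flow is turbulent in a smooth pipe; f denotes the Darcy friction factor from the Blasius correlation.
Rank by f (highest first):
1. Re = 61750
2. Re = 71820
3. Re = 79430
Case 1: f = 0.02005
Case 2: f = 0.0193
Case 3: f = 0.01882
Ranking (highest first): 1, 2, 3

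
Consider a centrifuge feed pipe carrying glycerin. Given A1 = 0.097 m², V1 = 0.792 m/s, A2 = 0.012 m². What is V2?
Formula: V_2 = \frac{A_1 V_1}{A_2}
V2 = 0.097·0.792/0.012 = 6.402 m/s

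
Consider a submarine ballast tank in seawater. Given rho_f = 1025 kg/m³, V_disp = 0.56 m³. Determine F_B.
Formula: F_B = \rho_f g V_{disp}
F_B = 1025·9.81·0.56 = 5631 N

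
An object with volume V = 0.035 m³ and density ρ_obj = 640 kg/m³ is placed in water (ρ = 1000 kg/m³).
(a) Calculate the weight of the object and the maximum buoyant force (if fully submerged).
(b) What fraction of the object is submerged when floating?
(a) W=rho_obj*g*V=640*9.81*0.035=219.7 N; F_B(max)=rho*g*V=1000*9.81*0.035=343.4 N
(b) Floating fraction=rho_obj/rho=640/1000=0.640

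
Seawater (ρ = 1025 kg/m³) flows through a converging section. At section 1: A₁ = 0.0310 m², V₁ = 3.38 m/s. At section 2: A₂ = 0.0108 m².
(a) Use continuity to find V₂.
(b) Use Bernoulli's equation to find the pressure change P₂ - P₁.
(a) Continuity: A₁V₁=A₂V₂ -> V₂=A₁V₁/A₂=0.0310*3.38/0.0108=9.70 m/s
(b) Bernoulli: P₂-P₁=0.5*rho*(V₁^2-V₂^2)/1000=0.5*1025*(3.38^2-9.70^2)/1000=-42.37 kPa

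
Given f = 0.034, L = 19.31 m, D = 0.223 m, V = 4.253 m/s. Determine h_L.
Formula: h_L = f \frac{L}{D} \frac{V^2}{2g}
h_L = 0.034·(19.31/0.223)·4.253²/(2·9.81) = 2.714 m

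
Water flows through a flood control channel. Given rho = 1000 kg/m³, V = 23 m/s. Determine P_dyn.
Formula: P_{dyn} = \frac{1}{2} \rho V^2
P_dyn = 0.5·1000·23²/1000 = 264.5 kPa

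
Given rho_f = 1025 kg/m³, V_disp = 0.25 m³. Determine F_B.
Formula: F_B = \rho_f g V_{disp}
F_B = 1025·9.81·0.25 = 2514 N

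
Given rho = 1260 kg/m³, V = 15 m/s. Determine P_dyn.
Formula: P_{dyn} = \frac{1}{2} \rho V^2
P_dyn = 0.5·1260·15²/1000 = 141.8 kPa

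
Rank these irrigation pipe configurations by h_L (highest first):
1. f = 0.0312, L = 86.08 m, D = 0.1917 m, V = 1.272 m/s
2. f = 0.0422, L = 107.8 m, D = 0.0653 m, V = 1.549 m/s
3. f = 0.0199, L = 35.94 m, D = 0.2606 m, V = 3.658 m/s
Case 1: h_L = 1.155 m
Case 2: h_L = 8.52 m
Case 3: h_L = 1.872 m
Ranking (highest first): 2, 3, 1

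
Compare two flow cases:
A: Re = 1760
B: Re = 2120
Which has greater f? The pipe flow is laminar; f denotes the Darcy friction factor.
f(A) = 0.03636, f(B) = 0.03019. Answer: A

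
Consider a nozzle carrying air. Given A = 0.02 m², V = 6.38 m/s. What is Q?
Formula: Q = A V
Q = 0.02·6.38·1000 = 127.6 L/s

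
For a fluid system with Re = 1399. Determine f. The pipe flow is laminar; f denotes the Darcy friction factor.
Formula: f = \frac{64}{Re}
f = 64/1399 = 0.04575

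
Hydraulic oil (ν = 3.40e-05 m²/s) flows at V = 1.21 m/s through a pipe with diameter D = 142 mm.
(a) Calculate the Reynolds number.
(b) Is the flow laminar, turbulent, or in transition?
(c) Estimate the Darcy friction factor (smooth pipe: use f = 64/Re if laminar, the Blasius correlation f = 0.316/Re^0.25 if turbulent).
(a) Re = V·D/ν = 1.21·0.142/3.40e-05 = 5053.5
(b) Flow regime: turbulent (Re > 4000)
(c) Friction factor: f = 0.316/Re^0.25 = 0.316/5053.5^0.25 = 0.03748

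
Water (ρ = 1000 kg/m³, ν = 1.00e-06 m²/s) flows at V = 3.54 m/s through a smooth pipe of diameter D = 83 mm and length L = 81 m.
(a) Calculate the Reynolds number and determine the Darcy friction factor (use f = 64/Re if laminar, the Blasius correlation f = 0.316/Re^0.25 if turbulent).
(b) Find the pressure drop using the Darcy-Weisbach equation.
(a) Re = V·D/ν = 3.54·0.083/1.00e-06 = 293820 → turbulent (Re > 4000); f = 0.316/Re^0.25 = 0.316/293820^0.25 = 0.013573 (Blasius is strictly valid for Re ≲ 1e5; used here as the smooth-pipe estimate the problem specifies)
(b) Darcy-Weisbach: ΔP = f·(L/D)·½ρV²/1000 = 0.013573·(81/0.083)·½·1000·3.54²/1000 = 83 kPa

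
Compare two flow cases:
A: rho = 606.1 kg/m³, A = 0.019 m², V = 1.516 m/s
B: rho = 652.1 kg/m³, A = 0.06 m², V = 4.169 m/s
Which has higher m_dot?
m_dot(A) = 17.46 kg/s, m_dot(B) = 163.1 kg/s. Answer: B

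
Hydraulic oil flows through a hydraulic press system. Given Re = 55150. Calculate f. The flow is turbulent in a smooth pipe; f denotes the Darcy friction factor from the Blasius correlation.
Formula: f = \frac{0.316}{Re^{0.25}}
f = 0.316/55150^0.25 = 0.02062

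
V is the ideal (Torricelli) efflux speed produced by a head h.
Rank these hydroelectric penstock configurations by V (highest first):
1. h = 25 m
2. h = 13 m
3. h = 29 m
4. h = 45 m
Case 1: V = 22.15 m/s
Case 2: V = 15.97 m/s
Case 3: V = 23.85 m/s
Case 4: V = 29.71 m/s
Ranking (highest first): 4, 3, 1, 2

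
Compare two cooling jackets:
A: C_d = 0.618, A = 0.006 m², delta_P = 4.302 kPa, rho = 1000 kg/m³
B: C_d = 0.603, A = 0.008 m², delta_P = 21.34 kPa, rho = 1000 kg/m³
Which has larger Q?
Q(A) = 10.88 L/s, Q(B) = 31.52 L/s. Answer: B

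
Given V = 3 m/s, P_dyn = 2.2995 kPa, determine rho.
Formula: P_{dyn} = \frac{1}{2} \rho V^2
Substituting knowns: 2.2995 = 0.5·rho·3²/1000
Solving for rho: rho = 2·(2.2995·1000)/3² = 511 kg/m³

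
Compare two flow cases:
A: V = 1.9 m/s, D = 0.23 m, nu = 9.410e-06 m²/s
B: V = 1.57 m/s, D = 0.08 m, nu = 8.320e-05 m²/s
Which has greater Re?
Re(A) = 46440, Re(B) = 1510. Answer: A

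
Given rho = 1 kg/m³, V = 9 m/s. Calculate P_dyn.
Formula: P_{dyn} = \frac{1}{2} \rho V^2
P_dyn = 0.5·1·9²/1000 = 0.0405 kPa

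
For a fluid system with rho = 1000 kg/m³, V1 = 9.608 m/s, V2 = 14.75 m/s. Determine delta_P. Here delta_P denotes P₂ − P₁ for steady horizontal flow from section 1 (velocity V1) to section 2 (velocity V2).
Formula: \Delta P = \frac{1}{2} \rho (V_1^2 - V_2^2)
delta_P = 0.5·1000·(9.608² − 14.75²)/1000 = -62.62 kPa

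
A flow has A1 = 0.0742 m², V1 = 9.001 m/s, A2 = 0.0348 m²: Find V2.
Formula: V_2 = \frac{A_1 V_1}{A_2}
V2 = 0.0742·9.001/0.0348 = 19.19 m/s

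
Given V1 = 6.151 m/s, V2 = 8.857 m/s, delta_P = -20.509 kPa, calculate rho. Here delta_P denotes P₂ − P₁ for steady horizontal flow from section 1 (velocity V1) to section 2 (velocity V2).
Formula: \Delta P = \frac{1}{2} \rho (V_1^2 - V_2^2)
Substituting knowns: -20.509 = 0.5·rho·(6.151² − 8.857²)/1000
Solving for rho: rho = 2·(-20.509·1000)/(6.151² − 8.857²) = 1010 kg/m³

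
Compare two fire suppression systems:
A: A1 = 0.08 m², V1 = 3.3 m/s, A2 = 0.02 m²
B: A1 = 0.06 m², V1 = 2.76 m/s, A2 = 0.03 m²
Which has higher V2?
V2(A) = 13.2 m/s, V2(B) = 5.52 m/s. Answer: A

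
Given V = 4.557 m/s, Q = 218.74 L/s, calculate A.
Formula: Q = A V
Substituting knowns: 218.74 = A·4.557·1000
Solving for A: A = (218.74/1000)/4.557 = 0.048 m²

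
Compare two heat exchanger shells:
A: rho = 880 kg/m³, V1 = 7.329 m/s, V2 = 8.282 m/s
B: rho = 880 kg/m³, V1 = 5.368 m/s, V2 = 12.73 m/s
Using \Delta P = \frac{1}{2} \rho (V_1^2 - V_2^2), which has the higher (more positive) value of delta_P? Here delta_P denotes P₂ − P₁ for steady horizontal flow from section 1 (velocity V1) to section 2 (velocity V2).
delta_P(A) = -6.546 kPa, delta_P(B) = -58.62 kPa. Answer: A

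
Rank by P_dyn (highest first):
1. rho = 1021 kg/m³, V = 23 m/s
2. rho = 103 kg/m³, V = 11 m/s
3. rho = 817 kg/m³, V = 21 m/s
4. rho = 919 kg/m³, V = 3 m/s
Case 1: P_dyn = 270.1 kPa
Case 2: P_dyn = 6.231 kPa
Case 3: P_dyn = 180.1 kPa
Case 4: P_dyn = 4.136 kPa
Ranking (highest first): 1, 3, 2, 4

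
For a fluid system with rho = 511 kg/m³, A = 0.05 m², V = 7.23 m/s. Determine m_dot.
Formula: \dot{m} = \rho A V
m_dot = 511·0.05·7.23 = 184.7 kg/s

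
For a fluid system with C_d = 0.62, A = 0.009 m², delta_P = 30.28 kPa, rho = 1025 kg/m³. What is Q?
Formula: Q = C_d A \sqrt{\frac{2 \Delta P}{\rho}}
Q = 0.62·0.009·√(2·(30.28·1000)/1025)·1000 = 42.89 L/s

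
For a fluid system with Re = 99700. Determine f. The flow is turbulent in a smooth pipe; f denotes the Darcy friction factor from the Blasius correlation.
Formula: f = \frac{0.316}{Re^{0.25}}
f = 0.316/99700^0.25 = 0.01778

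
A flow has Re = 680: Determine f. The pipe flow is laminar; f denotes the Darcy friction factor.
Formula: f = \frac{64}{Re}
f = 64/680 = 0.09412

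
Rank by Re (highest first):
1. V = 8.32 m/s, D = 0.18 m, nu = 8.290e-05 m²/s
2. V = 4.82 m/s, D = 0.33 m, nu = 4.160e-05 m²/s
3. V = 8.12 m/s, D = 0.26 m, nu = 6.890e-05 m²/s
Case 1: Re = 18065
Case 2: Re = 38236
Case 3: Re = 30642
Ranking (highest first): 2, 3, 1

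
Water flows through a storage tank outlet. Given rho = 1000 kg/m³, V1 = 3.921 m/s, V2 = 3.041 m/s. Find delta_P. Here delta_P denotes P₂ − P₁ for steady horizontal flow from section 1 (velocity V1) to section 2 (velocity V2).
Formula: \Delta P = \frac{1}{2} \rho (V_1^2 - V_2^2)
delta_P = 0.5·1000·(3.921² − 3.041²)/1000 = 3.063 kPa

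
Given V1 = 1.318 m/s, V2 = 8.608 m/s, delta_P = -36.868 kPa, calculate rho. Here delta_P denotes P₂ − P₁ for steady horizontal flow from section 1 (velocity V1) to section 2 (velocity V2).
Formula: \Delta P = \frac{1}{2} \rho (V_1^2 - V_2^2)
Substituting knowns: -36.868 = 0.5·rho·(1.318² − 8.608²)/1000
Solving for rho: rho = 2·(-36.868·1000)/(1.318² − 8.608²) = 1019 kg/m³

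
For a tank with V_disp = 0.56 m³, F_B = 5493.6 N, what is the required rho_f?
Formula: F_B = \rho_f g V_{disp}
Substituting knowns: 5493.6 = rho_f·9.81·0.56
Solving for rho_f: rho_f = 5493.6/(9.81·0.56) = 1000 kg/m³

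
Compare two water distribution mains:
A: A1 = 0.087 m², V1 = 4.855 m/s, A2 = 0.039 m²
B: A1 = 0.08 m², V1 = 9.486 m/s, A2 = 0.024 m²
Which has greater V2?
V2(A) = 10.83 m/s, V2(B) = 31.62 m/s. Answer: B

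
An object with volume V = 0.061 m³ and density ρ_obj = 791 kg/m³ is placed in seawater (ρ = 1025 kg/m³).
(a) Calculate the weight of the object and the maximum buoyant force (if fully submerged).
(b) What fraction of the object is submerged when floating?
(a) W=rho_obj*g*V=791*9.81*0.061=473.3 N; F_B(max)=rho*g*V=1025*9.81*0.061=613.4 N
(b) Floating fraction=rho_obj/rho=791/1025=0.772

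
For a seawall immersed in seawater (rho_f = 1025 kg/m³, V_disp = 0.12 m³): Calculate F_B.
Formula: F_B = \rho_f g V_{disp}
F_B = 1025·9.81·0.12 = 1207 N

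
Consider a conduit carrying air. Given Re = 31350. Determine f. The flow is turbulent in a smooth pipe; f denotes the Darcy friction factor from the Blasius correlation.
Formula: f = \frac{0.316}{Re^{0.25}}
f = 0.316/31350^0.25 = 0.02375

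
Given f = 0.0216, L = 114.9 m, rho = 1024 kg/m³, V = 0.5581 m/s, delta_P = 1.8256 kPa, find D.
Formula: \Delta P = f \frac{L}{D} \frac{\rho V^2}{2}
Substituting knowns: 1.8256 = 0.0216·(114.9/D)·0.5·1024·0.5581²/1000
Solving for D: D = 0.0216·114.9·0.5·1024·0.5581²/(1.8256·1000) = 0.2168 m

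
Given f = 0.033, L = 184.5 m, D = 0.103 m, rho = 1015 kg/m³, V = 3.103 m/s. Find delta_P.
Formula: \Delta P = f \frac{L}{D} \frac{\rho V^2}{2}
delta_P = 0.033·(184.5/0.103)·0.5·1015·3.103²/1000 = 288.9 kPa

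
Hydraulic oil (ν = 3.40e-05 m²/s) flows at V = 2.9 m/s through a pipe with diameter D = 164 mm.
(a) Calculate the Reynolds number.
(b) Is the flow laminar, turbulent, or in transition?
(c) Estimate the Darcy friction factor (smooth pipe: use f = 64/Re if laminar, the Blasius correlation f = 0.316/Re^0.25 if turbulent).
(a) Re = V·D/ν = 2.9·0.164/3.40e-05 = 13988
(b) Flow regime: turbulent (Re > 4000)
(c) Friction factor: f = 0.316/Re^0.25 = 0.316/13988^0.25 = 0.02906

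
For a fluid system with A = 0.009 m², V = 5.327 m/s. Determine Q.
Formula: Q = A V
Q = 0.009·5.327·1000 = 47.94 L/s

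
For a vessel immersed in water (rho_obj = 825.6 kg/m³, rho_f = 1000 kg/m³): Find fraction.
Formula: f_{sub} = \frac{\rho_{obj}}{\rho_f}
fraction = 825.6/1000 = 0.8256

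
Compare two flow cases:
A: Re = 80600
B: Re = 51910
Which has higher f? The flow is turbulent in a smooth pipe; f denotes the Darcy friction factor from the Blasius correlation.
f(A) = 0.01875, f(B) = 0.02094. Answer: B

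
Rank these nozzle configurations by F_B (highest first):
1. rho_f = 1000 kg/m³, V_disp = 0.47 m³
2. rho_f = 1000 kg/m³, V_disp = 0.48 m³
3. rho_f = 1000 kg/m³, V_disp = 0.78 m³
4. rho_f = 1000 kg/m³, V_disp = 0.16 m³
Case 1: F_B = 4611 N
Case 2: F_B = 4709 N
Case 3: F_B = 7652 N
Case 4: F_B = 1570 N
Ranking (highest first): 3, 2, 1, 4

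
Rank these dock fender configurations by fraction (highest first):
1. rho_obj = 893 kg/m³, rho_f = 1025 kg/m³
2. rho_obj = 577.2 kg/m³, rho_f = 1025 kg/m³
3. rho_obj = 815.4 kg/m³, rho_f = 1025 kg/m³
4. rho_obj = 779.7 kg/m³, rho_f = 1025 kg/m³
Case 1: fraction = 0.8712
Case 2: fraction = 0.5631
Case 3: fraction = 0.7955
Case 4: fraction = 0.7607
Ranking (highest first): 1, 3, 4, 2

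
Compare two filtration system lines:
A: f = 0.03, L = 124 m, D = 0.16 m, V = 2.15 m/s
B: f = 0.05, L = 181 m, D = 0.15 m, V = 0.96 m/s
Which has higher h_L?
h_L(A) = 5.478 m, h_L(B) = 2.834 m. Answer: A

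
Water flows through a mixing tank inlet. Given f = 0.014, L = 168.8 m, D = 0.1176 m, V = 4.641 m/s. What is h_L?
Formula: h_L = f \frac{L}{D} \frac{V^2}{2g}
h_L = 0.014·(168.8/0.1176)·4.641²/(2·9.81) = 22.06 m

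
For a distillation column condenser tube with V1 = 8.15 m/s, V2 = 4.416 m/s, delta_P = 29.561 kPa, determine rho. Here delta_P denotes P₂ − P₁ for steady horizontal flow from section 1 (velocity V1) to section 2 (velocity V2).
Formula: \Delta P = \frac{1}{2} \rho (V_1^2 - V_2^2)
Substituting knowns: 29.561 = 0.5·rho·(8.15² − 4.416²)/1000
Solving for rho: rho = 2·(29.561·1000)/(8.15² − 4.416²) = 1260 kg/m³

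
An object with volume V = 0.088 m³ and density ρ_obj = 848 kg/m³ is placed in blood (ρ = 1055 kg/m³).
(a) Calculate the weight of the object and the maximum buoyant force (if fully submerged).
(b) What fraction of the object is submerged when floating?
(a) W=rho_obj*g*V=848*9.81*0.088=732.1 N; F_B(max)=rho*g*V=1055*9.81*0.088=910.8 N
(b) Floating fraction=rho_obj/rho=848/1055=0.804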